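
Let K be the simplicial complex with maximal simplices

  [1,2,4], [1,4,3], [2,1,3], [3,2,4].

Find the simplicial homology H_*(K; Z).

Order the vertices as 1 < 2 < 3 < 4. Listing each simplex with vertices in this order, K has dimension 2 with simplices:

  0-simplices (4): [1], [2], [3], [4]
  1-simplices (6): [1,2], [1,3], [1,4], [2,3], [2,4], [3,4]
  2-simplices (4): [1,2,3], [1,2,4], [1,3,4], [2,3,4]

so the chain groups are C_0 ≅ Z^4, C_1 ≅ Z^6, C_2 ≅ Z^4.

Boundary ∂_1: C_1 → C_0 sends each edge [p,q] (with p < q) to q − p.
This gives a 4×6 integer matrix of rank 3; reducing to Smith normal form yields diagonal entries (1,1,1).

The boundary map ∂_2: C_2 → C_1 maps a triangle to the signed sum of its edges. For instance
  ∂[2,3,4] = [3,4] − [2,4] + [2,3],
  ∂[1,3,4] = [3,4] − [1,4] + [1,3].
This gives a 6×4 integer matrix of rank 3; reducing to Smith normal form yields diagonal entries (1,1,1).

Now H_k = ker ∂_k / im ∂_{k+1}, so:

  H_0: rank C_0 − rank ∂_1 = 4 − 3 = 1, and the invariant factors of ∂_1 are all 1, so H_0 ≅ Z.
  H_1: rank ker ∂_1 − rank ∂_2 = (6 − 3) − 3 = 0, and the invariant factors of ∂_2 are all 1, so H_1 ≅ 0.
  H_2: rank ker ∂_2 − rank ∂_3 = (4 − 3) − 0 = 1, and there is no ∂_3, so H_2 ≅ Z.

H_0 ≅ Z,  H_1 = 0,  H_2 ≅ Z.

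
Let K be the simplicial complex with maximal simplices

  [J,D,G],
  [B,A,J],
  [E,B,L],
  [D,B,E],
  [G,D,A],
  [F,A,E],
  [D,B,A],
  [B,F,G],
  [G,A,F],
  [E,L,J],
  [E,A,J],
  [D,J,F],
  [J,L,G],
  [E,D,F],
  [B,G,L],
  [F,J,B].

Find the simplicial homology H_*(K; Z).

We work with the vertex ordering A < B < D < E < F < G < J < L. The simplices of K, each written with vertices in increasing order, are:

  0-simplices (8): A, B, D, E, F, G, J, L
  1-simplices (24): AB, AD, AE, AF, AG, AJ, BD, BE, BF, BG, BJ, BL, DE, DF, DG, DJ, EF, EJ, EL, FG, FJ, GJ, GL, JL
  2-simplices (16): ABD, ABJ, ADG, AEF, AEJ, AFG, BDE, BEL, BFG, BFJ, BGL, DEF, DFJ, DGJ, EJL, GJL

so the chain groups are C_0 ≅ Z^8, C_1 ≅ Z^24, C_2 ≅ Z^16.

∂_1: C_1 → C_0 is given by ∂[p,q] = [q] − [p]. For instance
  ∂BF = F − B.
As a 8×24 matrix over Z this has rank 7, with invariant factors (1,1,1,1,1,1,1).

The boundary map ∂_2: C_2 → C_1 acts by ∂[p,q,r] = [q,r] − [p,r] + [p,q]. For instance
  ∂EJL = JL − EL + EJ,
  ∂BDE = DE − BE + BD.
As a 24×16 matrix over Z this has rank 15, with invariant factors (1,1,1,1,1,1,1,1,1,1,1,1,1,1,1).

Reading off H_k = ker ∂_k / im ∂_{k+1}:

  H_0: rank C_0 − rank ∂_1 = 8 − 7 = 1, and the invariant factors of ∂_1 are all 1, so H_0 ≅ Z.
  H_1: rank ker ∂_1 − rank ∂_2 = (24 − 7) − 15 = 2, and the invariant factors of ∂_2 are all 1, so H_1 ≅ Z^2.
  H_2: rank ker ∂_2 − rank ∂_3 = (16 − 15) − 0 = 1, and there is no ∂_3, so H_2 ≅ Z.

As a check, the Euler characteristic is 8 − 24 + 16 = 0, which agrees with 1 − 2 + 1 = 0.
(K is a triangulation of the torus T^2.)

H_0 = Z,  H_1 = Z^2,  H_2 = Z.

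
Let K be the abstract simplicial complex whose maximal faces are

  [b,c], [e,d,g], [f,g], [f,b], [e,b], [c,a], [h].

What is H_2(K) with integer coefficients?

H_2 = 0.

Order the vertices as a < b < c < d < e < f < g < h. Listing each simplex with vertices in this order, K has dimension 2 with simplices:

  0-simplices (8): a, b, c, d, e, f, g, h
  1-simplices (8): ac, bc, be, bf, de, dg, eg, fg
  2-simplices (1): deg

giving chain groups C_0 ≅ Z^8, C_1 ≅ Z^8, C_2 ≅ Z^1.

The boundary map ∂_1: C_1 → C_0 is given by ∂[p,q] = [q] − [p]. For instance
  ∂be = e − b.
The 8×8 boundary matrix has rank 6 and Smith normal form diag(1,1,1,1,1,1).

Boundary ∂_2: C_2 → C_1 maps a triangle to the signed sum of its edges. For instance
  ∂deg = eg − dg + de.
The resulting 8×1 matrix has rank 1, and its Smith normal form has invariant factors (1).

Computing H_k = (kernel of ∂_k) / (image of ∂_{k+1}):

  H_2: rank ker ∂_2 − rank ∂_3 = (1 − 1) − 0 = 0, and there is no ∂_3, so H_2 = 0.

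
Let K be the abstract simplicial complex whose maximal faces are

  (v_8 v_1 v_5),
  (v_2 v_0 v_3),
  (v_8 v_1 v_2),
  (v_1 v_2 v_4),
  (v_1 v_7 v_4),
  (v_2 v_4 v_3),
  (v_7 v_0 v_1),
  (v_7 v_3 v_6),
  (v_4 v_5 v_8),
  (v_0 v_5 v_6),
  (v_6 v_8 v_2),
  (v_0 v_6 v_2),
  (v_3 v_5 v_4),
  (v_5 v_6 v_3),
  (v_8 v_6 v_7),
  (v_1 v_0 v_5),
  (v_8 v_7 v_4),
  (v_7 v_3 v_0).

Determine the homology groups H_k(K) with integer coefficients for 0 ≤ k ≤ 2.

K has 9 vertices, 27 edges, 18 triangles.
rank ∂_0 = 0, rank ∂_1 = 8 ⇒ b_0 = 9 − 0 − 8 = 1; all invariant factors of ∂_1 are 1 so no torsion. So H_0 ≅ Z.
rank ∂_1 = 8, rank ∂_2 = 18 ⇒ b_1 = 27 − 8 − 18 = 1; ∂_2 has invariant factor(s) [2] giving torsion. So H_1 ≅ Z ⊕ Z/2.
rank ∂_2 = 18, rank ∂_3 = 0 ⇒ b_2 = 18 − 18 − 0 = 0. So H_2 ≅ 0.

H_0 ≅ Z,  H_1 ≅ Z ⊕ Z/2,  H_2 = 0.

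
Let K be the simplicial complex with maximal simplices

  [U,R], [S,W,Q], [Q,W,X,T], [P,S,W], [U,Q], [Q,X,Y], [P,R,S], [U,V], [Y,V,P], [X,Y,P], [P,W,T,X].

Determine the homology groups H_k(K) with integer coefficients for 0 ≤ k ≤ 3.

H_0 = Z,  H_1 = Z^2,  H_2 = 0,  H_3 = 0.

Take the total order P < Q < R < S < T < U < V < W < X < Y on the vertex set. Then K (dimension 3) consists of the simplices:

  0-simplices (10): P, Q, R, S, T, U, V, W, X, Y
  1-simplices (22): PR, PS, PT, PV, PW, PX, PY, QS, QT, QU, QW, QX, QY, RS, RU, SW, TW, TX, UV, VY, WX, XY
  2-simplices (13): PRS, PSW, PTW, PTX, PVY, PWX, PXY, QSW, QTW, QTX, QWX, QXY, TWX
  3-simplices (2): PTWX, QTWX

giving chain groups C_0 ≅ Z^10, C_1 ≅ Z^22, C_2 ≅ Z^13, C_3 ≅ Z^2.

The boundary map ∂_1: C_1 → C_0 is given by ∂[p,q] = [q] − [p].
The 10×22 boundary matrix has rank 9 and Smith normal form diag(1,1,1,1,1,1,1,1,1).

The boundary map ∂_2: C_2 → C_1 maps a triangle to the signed sum of its edges. For instance
  ∂PRS = RS − PS + PR,
  ∂PVY = VY − PY + PV.
The 22×13 boundary matrix has rank 11 and Smith normal form diag(1,1,1,1,1,1,1,1,1,1,1).

The boundary map ∂_3: C_3 → C_2 sends each 3-simplex σ to the alternating sum Σ_i (−1)^i (σ with its i-th vertex removed). For instance
  ∂PTWX = TWX − PWX + PTX − PTW,
  ∂QTWX = TWX − QWX + QTX − QTW.
The 13×2 boundary matrix has rank 2 and Smith normal form diag(1,1).

Now H_k = ker ∂_k / im ∂_{k+1}, so:

  H_0: rank C_0 − rank ∂_1 = 10 − 9 = 1, and the invariant factors of ∂_1 are all 1, so H_0 = Z.
  H_1: rank ker ∂_1 − rank ∂_2 = (22 − 9) − 11 = 2, and the invariant factors of ∂_2 are all 1, so H_1 = Z^2.
  H_2: rank ker ∂_2 − rank ∂_3 = (13 − 11) − 2 = 0, and the invariant factors of ∂_3 are all 1, so H_2 = 0.
  H_3: rank ker ∂_3 − rank ∂_4 = (2 − 2) − 0 = 0, and there is no ∂_4, so H_3 = 0.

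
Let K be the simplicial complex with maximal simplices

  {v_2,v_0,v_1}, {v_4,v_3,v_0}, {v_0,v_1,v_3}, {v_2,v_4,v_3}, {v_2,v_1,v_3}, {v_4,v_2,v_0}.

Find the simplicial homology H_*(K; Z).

We work with the vertex ordering v_0 < v_1 < v_2 < v_3 < v_4. The simplices of K, each written with vertices in increasing order, are:

  0-simplices (5): [v_0], [v_1], [v_2], [v_3], [v_4]
  1-simplices (9): [v_0,v_1], [v_0,v_2], [v_0,v_3], [v_0,v_4], [v_1,v_2], [v_1,v_3], [v_2,v_3], [v_2,v_4], [v_3,v_4]
  2-simplices (6): [v_0,v_1,v_2], [v_0,v_1,v_3], [v_0,v_2,v_4], [v_0,v_3,v_4], [v_1,v_2,v_3], [v_2,v_3,v_4]

so the chain groups are C_0 ≅ Z^5, C_1 ≅ Z^9, C_2 ≅ Z^6.

Boundary ∂_1: C_1 → C_0 maps an edge to its endpoints' difference, ∂[p,q] = q − p.
This gives a 5×9 integer matrix of rank 4; reducing to Smith normal form yields diagonal entries (1,1,1,1).

The boundary map ∂_2: C_2 → C_1 acts by ∂[p,q,r] = [q,r] − [p,r] + [p,q]. For instance
  ∂[v_0,v_1,v_3] = [v_1,v_3] − [v_0,v_3] + [v_0,v_1],
  ∂[v_1,v_2,v_3] = [v_2,v_3] − [v_1,v_3] + [v_1,v_2].
This gives a 9×6 integer matrix of rank 5; reducing to Smith normal form yields diagonal entries (1,1,1,1,1).

Reading off H_k = ker ∂_k / im ∂_{k+1}:

  H_0: rank C_0 − rank ∂_1 = 5 − 4 = 1, and the invariant factors of ∂_1 are all 1, so H_0 = Z.
  H_1: rank ker ∂_1 − rank ∂_2 = (9 − 4) − 5 = 0, and the invariant factors of ∂_2 are all 1, so H_1 = 0.
  H_2: rank ker ∂_2 − rank ∂_3 = (6 − 5) − 0 = 1, and there is no ∂_3, so H_2 = Z.

As a check, the Euler characteristic is 5 − 9 + 6 = 2, which agrees with 1 − 0 + 1 = 2.

H_0 = Z,  H_1 = 0,  H_2 = Z.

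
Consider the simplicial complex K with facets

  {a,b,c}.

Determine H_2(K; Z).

H_2 = 0.

K has 3 vertices, 3 edges, 1 triangle.
rank ∂_2 = 1, rank ∂_3 = 0 ⇒ b_2 = 1 − 1 − 0 = 0. So H_2 ≅ 0.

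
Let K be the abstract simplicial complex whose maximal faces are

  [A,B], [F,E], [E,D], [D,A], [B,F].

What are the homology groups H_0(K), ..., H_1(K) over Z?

Fix the vertex order A < B < D < E < F and write every simplex with vertices in increasing order. Then dim K = 1 and the simplices of K are:

  0-simplices (5): A, B, D, E, F
  1-simplices (5): AB, AD, BF, DE, EF

so the chain groups are C_0 ≅ Z^5, C_1 ≅ Z^5.

∂_1: C_1 → C_0 is given by ∂[p,q] = [q] − [p]. For instance
  ∂BF = F − B.
As a 5×5 matrix over Z this has rank 4, with invariant factors (1,1,1,1).

Computing H_k = (kernel of ∂_k) / (image of ∂_{k+1}):

  H_0: rank C_0 − rank ∂_1 = 5 − 4 = 1, and the invariant factors of ∂_1 are all 1, so H_0 = Z.
  H_1: rank ker ∂_1 − rank ∂_2 = (5 − 4) − 0 = 1, and there is no ∂_2, so H_1 = Z.

As a check, the Euler characteristic is 5 − 5 = 0, which agrees with 1 − 1 = 0.

H_0 = Z,  H_1 = Z.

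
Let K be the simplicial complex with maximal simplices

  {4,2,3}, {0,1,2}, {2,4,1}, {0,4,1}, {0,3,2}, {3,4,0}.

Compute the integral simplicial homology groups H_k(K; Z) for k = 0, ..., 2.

H_0 ≅ Z,  H_1 = 0,  H_2 ≅ Z.

Take the total order 0 < 1 < 2 < 3 < 4 on the vertex set. Then K (dimension 2) consists of the simplices:

  0-simplices (5): [0], [1], [2], [3], [4]
  1-simplices (9): [0,1], [0,2], [0,3], [0,4], [1,2], [1,4], [2,3], [2,4], [3,4]
  2-simplices (6): [0,1,2], [0,1,4], [0,2,3], [0,3,4], [1,2,4], [2,3,4]

so the chain groups are C_0 ≅ Z^5, C_1 ≅ Z^9, C_2 ≅ Z^6.

Boundary ∂_1: C_1 → C_0 is given by ∂[p,q] = [q] − [p]. For instance
  ∂[3,4] = [4] − [3].
As a 5×9 matrix over Z this has rank 4, with invariant factors (1,1,1,1).

Boundary ∂_2: C_2 → C_1 acts by ∂[p,q,r] = [q,r] − [p,r] + [p,q]. For instance
  ∂[1,2,4] = [2,4] − [1,4] + [1,2],
  ∂[0,2,3] = [2,3] − [0,3] + [0,2].
The resulting 9×6 matrix has rank 5, and its Smith normal form has invariant factors (1,1,1,1,1).

From H_k ≅ ker(∂_k) / im(∂_{k+1}) we obtain:

  H_0: rank C_0 − rank ∂_1 = 5 − 4 = 1, and the invariant factors of ∂_1 are all 1, so H_0 = Z.
  H_1: rank ker ∂_1 − rank ∂_2 = (9 − 4) − 5 = 0, and the invariant factors of ∂_2 are all 1, so H_1 = 0.
  H_2: rank ker ∂_2 − rank ∂_3 = (6 − 5) − 0 = 1, and there is no ∂_3, so H_2 = Z.

(K is a triangulation of the 2-sphere S^2.)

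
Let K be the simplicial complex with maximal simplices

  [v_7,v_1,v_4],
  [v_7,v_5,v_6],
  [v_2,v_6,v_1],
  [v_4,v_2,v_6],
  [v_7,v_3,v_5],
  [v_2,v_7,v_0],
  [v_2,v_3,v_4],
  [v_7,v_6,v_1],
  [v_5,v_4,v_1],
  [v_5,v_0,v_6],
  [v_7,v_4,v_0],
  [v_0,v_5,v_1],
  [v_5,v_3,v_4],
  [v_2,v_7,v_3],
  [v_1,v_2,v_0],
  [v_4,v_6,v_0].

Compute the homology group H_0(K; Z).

Fix the vertex order v_0 < v_1 < v_2 < v_3 < v_4 < v_5 < v_6 < v_7 and write every simplex with vertices in increasing order. Then dim K = 2 and the simplices of K are:

  0-simplices (8): [v_0], [v_1], [v_2], [v_3], [v_4], [v_5], [v_6], [v_7]
  1-simplices (24): (24 of them)
  2-simplices (16): (16 of them)

so the chain groups are C_0 ≅ Z^8, C_1 ≅ Z^24, C_2 ≅ Z^16.

∂_1: C_1 → C_0 maps an edge to its endpoints' difference, ∂[p,q] = q − p.
The resulting 8×24 matrix has rank 7, and its Smith normal form has invariant factors (1,1,1,1,1,1,1).

Boundary ∂_2: C_2 → C_1 maps a triangle to the signed sum of its edges. For instance
  ∂[v_1,v_4,v_5] = [v_4,v_5] − [v_1,v_5] + [v_1,v_4],
  ∂[v_1,v_2,v_6] = [v_2,v_6] − [v_1,v_6] + [v_1,v_2].
The 24×16 boundary matrix has rank 15 and Smith normal form diag(1,1,1,1,1,1,1,1,1,1,1,1,1,1,1).

Computing H_k = (kernel of ∂_k) / (image of ∂_{k+1}):

  H_0: rank C_0 − rank ∂_1 = 8 − 7 = 1, and the invariant factors of ∂_1 are all 1, so H_0 = Z.

H_0 = Z.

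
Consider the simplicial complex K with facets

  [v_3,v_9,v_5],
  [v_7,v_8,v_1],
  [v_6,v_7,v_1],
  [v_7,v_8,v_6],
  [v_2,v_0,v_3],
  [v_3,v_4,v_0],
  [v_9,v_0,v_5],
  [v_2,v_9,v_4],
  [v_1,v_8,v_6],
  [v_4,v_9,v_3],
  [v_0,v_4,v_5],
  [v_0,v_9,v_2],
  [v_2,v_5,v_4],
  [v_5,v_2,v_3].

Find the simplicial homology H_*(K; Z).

H_0 = Z^2,  H_1 = Z_2,  H_2 = Z.

Fix the vertex order v_0 < v_1 < v_2 < v_3 < v_4 < v_5 < v_6 < v_7 < v_8 < v_9 and write every simplex with vertices in increasing order. Then dim K = 2 and the simplices of K are:

  0-simplices (10): [v_0], [v_1], [v_2], [v_3], [v_4], [v_5], [v_6], [v_7], [v_8], [v_9]
  1-simplices (21): (21 of them)
  2-simplices (14): (14 of them)

giving chain groups C_0 ≅ Z^10, C_1 ≅ Z^21, C_2 ≅ Z^14.

The boundary map ∂_1: C_1 → C_0 sends each edge [p,q] (with p < q) to q − p. For instance
  ∂[v_0,v_5] = [v_5] − [v_0].
The resulting 10×21 matrix has rank 8, and its Smith normal form has invariant factors (1,1,1,1,1,1,1,1).

∂_2: C_2 → C_1 sends each 2-simplex [p,q,r] to [q,r] − [p,r] + [p,q]. For instance
  ∂[v_1,v_6,v_8] = [v_6,v_8] − [v_1,v_8] + [v_1,v_6],
  ∂[v_0,v_3,v_4] = [v_3,v_4] − [v_0,v_4] + [v_0,v_3].
The 21×14 boundary matrix has rank 13 and Smith normal form diag(1,1,1,1,1,1,1,1,1,1,1,1,2).

Reading off H_k = ker ∂_k / im ∂_{k+1}:

  H_0: rank C_0 − rank ∂_1 = 10 − 8 = 2, and the invariant factors of ∂_1 are all 1, so H_0 ≅ Z^2.
  H_1: rank ker ∂_1 − rank ∂_2 = (21 − 8) − 13 = 0, and ∂_2 has invariant factor 2 > 1, so H_1 ≅ Z_2.
  H_2: rank ker ∂_2 − rank ∂_3 = (14 − 13) − 0 = 1, and there is no ∂_3, so H_2 ≅ Z.

As a check, the Euler characteristic is 10 − 21 + 14 = 3, which agrees with 2 − 0 + 1 = 3.
(K is a triangulation of the disjoint union of the 2-sphere S^2 and the real projective plane RP^2.)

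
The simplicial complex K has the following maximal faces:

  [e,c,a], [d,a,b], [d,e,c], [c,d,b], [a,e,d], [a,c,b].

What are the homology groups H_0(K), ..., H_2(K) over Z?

H_0 = Z,  H_1 = 0,  H_2 = Z.

Fix the vertex order a < b < c < d < e and write every simplex with vertices in increasing order. Then dim K = 2 and the simplices of K are:

  0-simplices (5): a, b, c, d, e
  1-simplices (9): ab, ac, ad, ae, bc, bd, cd, ce, de
  2-simplices (6): abc, abd, ace, ade, bcd, cde

so the chain groups are C_0 ≅ Z^5, C_1 ≅ Z^9, C_2 ≅ Z^6.

∂_1: C_1 → C_0 maps an edge to its endpoints' difference, ∂[p,q] = q − p. For instance
  ∂ab = b − a.
The resulting 5×9 matrix has rank 4, and its Smith normal form has invariant factors (1,1,1,1).

Boundary ∂_2: C_2 → C_1 sends each 2-simplex [p,q,r] to [q,r] − [p,r] + [p,q]. For instance
  ∂ace = ce − ae + ac,
  ∂ade = de − ae + ad.
As a 9×6 matrix over Z this has rank 5, with invariant factors (1,1,1,1,1).

Now H_k = ker ∂_k / im ∂_{k+1}, so:

  H_0: rank C_0 − rank ∂_1 = 5 − 4 = 1, and the invariant factors of ∂_1 are all 1, so H_0 ≅ Z.
  H_1: rank ker ∂_1 − rank ∂_2 = (9 − 4) − 5 = 0, and the invariant factors of ∂_2 are all 1, so H_1 ≅ 0.
  H_2: rank ker ∂_2 − rank ∂_3 = (6 − 5) − 0 = 1, and there is no ∂_3, so H_2 ≅ Z.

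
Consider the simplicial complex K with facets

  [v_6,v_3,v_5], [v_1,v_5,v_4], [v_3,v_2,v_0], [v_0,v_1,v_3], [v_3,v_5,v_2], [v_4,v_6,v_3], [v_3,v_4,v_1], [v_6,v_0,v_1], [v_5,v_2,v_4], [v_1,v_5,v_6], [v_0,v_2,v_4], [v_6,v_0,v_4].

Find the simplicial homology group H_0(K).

Fix the vertex order v_0 < v_1 < v_2 < v_3 < v_4 < v_5 < v_6 and write every simplex with vertices in increasing order. Then dim K = 2 and the simplices of K are:

  0-simplices (7): [v_0], [v_1], [v_2], [v_3], [v_4], [v_5], [v_6]
  1-simplices (18): (18 of them)
  2-simplices (12): (12 of them)

so the chain groups are C_0 ≅ Z^7, C_1 ≅ Z^18, C_2 ≅ Z^12.

Boundary ∂_1: C_1 → C_0 is given by ∂[p,q] = [q] − [p].
The resulting 7×18 matrix has rank 6, and its Smith normal form has invariant factors (1,1,1,1,1,1).

Boundary ∂_2: C_2 → C_1 maps a triangle to the signed sum of its edges. For instance
  ∂[v_0,v_2,v_3] = [v_2,v_3] − [v_0,v_3] + [v_0,v_2],
  ∂[v_0,v_1,v_3] = [v_1,v_3] − [v_0,v_3] + [v_0,v_1].
As a 18×12 matrix over Z this has rank 12, with invariant factors (1,1,1,1,1,1,1,1,1,1,1,2).

Computing H_k = (kernel of ∂_k) / (image of ∂_{k+1}):

  H_0: rank C_0 − rank ∂_1 = 7 − 6 = 1, and the invariant factors of ∂_1 are all 1, so H_0 = Z.

H_0 = Z.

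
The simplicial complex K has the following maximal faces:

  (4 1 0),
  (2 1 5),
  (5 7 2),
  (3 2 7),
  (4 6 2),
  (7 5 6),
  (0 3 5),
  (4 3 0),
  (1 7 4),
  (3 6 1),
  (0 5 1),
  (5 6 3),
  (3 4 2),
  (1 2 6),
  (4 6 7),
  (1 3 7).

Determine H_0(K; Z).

Take the total order 0 < 1 < 2 < 3 < 4 < 5 < 6 < 7 on the vertex set. Then K (dimension 2) consists of the simplices:

  0-simplices (8): [0], [1], [2], [3], [4], [5], [6], [7]
  1-simplices (24): (24 of them)
  2-simplices (16): [0,1,4], [0,1,5], [0,3,4], [0,3,5], [1,2,5], [1,2,6], [1,3,6], [1,3,7], [1,4,7], [2,3,4], [2,3,7], [2,4,6], [2,5,7], [3,5,6], [4,6,7], [5,6,7]

Hence C_0 ≅ Z^8, C_1 ≅ Z^24, C_2 ≅ Z^16.

Boundary ∂_1: C_1 → C_0 is given by ∂[p,q] = [q] − [p].
The 8×24 boundary matrix has rank 7 and Smith normal form diag(1,1,1,1,1,1,1).

∂_2: C_2 → C_1 acts by ∂[p,q,r] = [q,r] − [p,r] + [p,q]. For instance
  ∂[2,4,6] = [4,6] − [2,6] + [2,4],
  ∂[1,3,7] = [3,7] − [1,7] + [1,3].
The 24×16 boundary matrix has rank 15 and Smith normal form diag(1,1,1,1,1,1,1,1,1,1,1,1,1,1,1).

Now H_k = ker ∂_k / im ∂_{k+1}, so:

  H_0: rank C_0 − rank ∂_1 = 8 − 7 = 1, and the invariant factors of ∂_1 are all 1, so H_0 = Z.

(K is a triangulation of the torus T^2.)

H_0 ≅ Z.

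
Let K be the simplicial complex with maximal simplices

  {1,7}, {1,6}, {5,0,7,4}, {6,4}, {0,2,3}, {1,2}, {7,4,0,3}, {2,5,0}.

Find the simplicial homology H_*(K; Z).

Order the vertices as 0 < 1 < 2 < 3 < 4 < 5 < 6 < 7. Listing each simplex with vertices in this order, K has dimension 3 with simplices:

  0-simplices (8): [0], [1], [2], [3], [4], [5], [6], [7]
  1-simplices (16): [0,2], [0,3], [0,4], [0,5], [0,7], [1,2], [1,6], [1,7], [2,3], [2,5], [3,4], [3,7], [4,5], [4,6], [4,7], [5,7]
  2-simplices (9): [0,2,3], [0,2,5], [0,3,4], [0,3,7], [0,4,5], [0,4,7], [0,5,7], [3,4,7], [4,5,7]
  3-simplices (2): [0,3,4,7], [0,4,5,7]

giving chain groups C_0 ≅ Z^8, C_1 ≅ Z^16, C_2 ≅ Z^9, C_3 ≅ Z^2.

The boundary map ∂_1: C_1 → C_0 maps an edge to its endpoints' difference, ∂[p,q] = q − p.
The 8×16 boundary matrix has rank 7 and Smith normal form diag(1,1,1,1,1,1,1).

∂_2: C_2 → C_1 sends each 2-simplex [p,q,r] to [q,r] − [p,r] + [p,q]. For instance
  ∂[0,5,7] = [5,7] − [0,7] + [0,5],
  ∂[0,2,5] = [2,5] − [0,5] + [0,2].
The 16×9 boundary matrix has rank 7 and Smith normal form diag(1,1,1,1,1,1,1).

∂_3: C_3 → C_2 sends each 3-simplex σ to the alternating sum Σ_i (−1)^i (σ with its i-th vertex removed). For instance
  ∂[0,4,5,7] = [4,5,7] − [0,5,7] + [0,4,7] − [0,4,5],
  ∂[0,3,4,7] = [3,4,7] − [0,4,7] + [0,3,7] − [0,3,4].
As a 9×2 matrix over Z this has rank 2, with invariant factors (1,1).

From H_k ≅ ker(∂_k) / im(∂_{k+1}) we obtain:

  H_0: rank C_0 − rank ∂_1 = 8 − 7 = 1, and the invariant factors of ∂_1 are all 1, so H_0 = Z.
  H_1: rank ker ∂_1 − rank ∂_2 = (16 − 7) − 7 = 2, and the invariant factors of ∂_2 are all 1, so H_1 = Z^2.
  H_2: rank ker ∂_2 − rank ∂_3 = (9 − 7) − 2 = 0, and the invariant factors of ∂_3 are all 1, so H_2 = 0.
  H_3: rank ker ∂_3 − rank ∂_4 = (2 − 2) − 0 = 0, and there is no ∂_4, so H_3 = 0.

As a check, the Euler characteristic is 8 − 16 + 9 − 2 = -1, which agrees with 1 − 2 + 0 − 0 = -1.

H_0 = Z,  H_1 = Z^2,  H_2 = 0,  H_3 = 0.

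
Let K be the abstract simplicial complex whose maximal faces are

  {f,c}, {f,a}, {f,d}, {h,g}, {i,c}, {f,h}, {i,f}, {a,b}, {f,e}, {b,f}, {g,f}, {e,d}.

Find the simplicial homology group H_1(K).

H_1 = Z^4.

Take the total order a < b < c < d < e < f < g < h < i on the vertex set. Then K (dimension 1) consists of the simplices:

  0-simplices (9): a, b, c, d, e, f, g, h, i
  1-simplices (12): ab, af, bf, cf, ci, de, df, ef, fg, fh, fi, gh

giving chain groups C_0 ≅ Z^9, C_1 ≅ Z^12.

The boundary map ∂_1: C_1 → C_0 is given by ∂[p,q] = [q] − [p]. For instance
  ∂ef = f − e.
The resulting 9×12 matrix has rank 8, and its Smith normal form has invariant factors (1,1,1,1,1,1,1,1).

Reading off H_k = ker ∂_k / im ∂_{k+1}:

  H_1: rank ker ∂_1 − rank ∂_2 = (12 − 8) − 0 = 4, and there is no ∂_2, so H_1 ≅ Z^4.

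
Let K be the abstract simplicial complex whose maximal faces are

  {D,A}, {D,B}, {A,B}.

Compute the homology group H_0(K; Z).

Take the total order A < B < D on the vertex set. Then K (dimension 1) consists of the simplices:

  0-simplices (3): A, B, D
  1-simplices (3): AB, AD, BD

Hence C_0 ≅ Z^3, C_1 ≅ Z^3.

∂_1: C_1 → C_0 is given by ∂[p,q] = [q] − [p].
The resulting 3×3 matrix has rank 2, and its Smith normal form has invariant factors (1,1).

Reading off H_k = ker ∂_k / im ∂_{k+1}:

  H_0: rank C_0 − rank ∂_1 = 3 − 2 = 1, and the invariant factors of ∂_1 are all 1, so H_0 ≅ Z.

H_0 ≅ Z.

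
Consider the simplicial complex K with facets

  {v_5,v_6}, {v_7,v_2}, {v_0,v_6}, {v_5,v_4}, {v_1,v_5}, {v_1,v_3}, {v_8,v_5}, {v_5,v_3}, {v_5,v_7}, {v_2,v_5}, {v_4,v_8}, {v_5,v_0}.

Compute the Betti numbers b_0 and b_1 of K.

b_0 = 1, b_1 = 4.

Fix the vertex order v_0 < v_1 < v_2 < v_3 < v_4 < v_5 < v_6 < v_7 < v_8 and write every simplex with vertices in increasing order. Then dim K = 1 and the simplices of K are:

  0-simplices (9): [v_0], [v_1], [v_2], [v_3], [v_4], [v_5], [v_6], [v_7], [v_8]
  1-simplices (12): [v_0,v_5], [v_0,v_6], [v_1,v_3], [v_1,v_5], [v_2,v_5], [v_2,v_7], [v_3,v_5], [v_4,v_5], [v_4,v_8], [v_5,v_6], [v_5,v_7], [v_5,v_8]

Hence C_0 ≅ Z^9, C_1 ≅ Z^12.

∂_1: C_1 → C_0 maps an edge to its endpoints' difference, ∂[p,q] = q − p. For instance
  ∂[v_0,v_5] = [v_5] − [v_0].
The resulting 9×12 matrix has rank 8, and its Smith normal form has invariant factors (1,1,1,1,1,1,1,1).

Now H_k = ker ∂_k / im ∂_{k+1}, so:

  H_0: rank C_0 − rank ∂_1 = 9 − 8 = 1, and the invariant factors of ∂_1 are all 1, so H_0 ≅ Z.
  H_1: rank ker ∂_1 − rank ∂_2 = (12 − 8) − 0 = 4, and there is no ∂_2, so H_1 ≅ Z^4.

Hence the Betti numbers are b_0 = 1, b_1 = 4.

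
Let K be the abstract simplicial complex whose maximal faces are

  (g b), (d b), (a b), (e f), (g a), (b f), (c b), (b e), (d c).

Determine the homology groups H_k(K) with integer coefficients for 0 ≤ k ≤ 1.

K has 7 vertices, 9 edges.
rank ∂_0 = 0, rank ∂_1 = 6 ⇒ b_0 = 7 − 0 − 6 = 1; all invariant factors of ∂_1 are 1 so no torsion. So H_0 ≅ Z.
rank ∂_1 = 6, rank ∂_2 = 0 ⇒ b_1 = 9 − 6 − 0 = 3. So H_1 ≅ Z^3.

H_0 = Z,  H_1 = Z^3.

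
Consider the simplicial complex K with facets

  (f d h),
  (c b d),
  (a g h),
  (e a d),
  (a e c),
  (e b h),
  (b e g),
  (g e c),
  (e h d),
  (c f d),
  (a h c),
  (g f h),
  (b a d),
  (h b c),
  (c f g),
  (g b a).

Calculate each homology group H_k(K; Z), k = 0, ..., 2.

H_0 ≅ Z,  H_1 ≅ Z^2,  H_2 ≅ Z.

K has 8 vertices, 24 edges, 16 triangles.
rank ∂_0 = 0, rank ∂_1 = 7 ⇒ b_0 = 8 − 0 − 7 = 1; all invariant factors of ∂_1 are 1 so no torsion. So H_0 ≅ Z.
rank ∂_1 = 7, rank ∂_2 = 15 ⇒ b_1 = 24 − 7 − 15 = 2; all invariant factors of ∂_2 are 1 so no torsion. So H_1 ≅ Z^2.
rank ∂_2 = 15, rank ∂_3 = 0 ⇒ b_2 = 16 − 15 − 0 = 1. So H_2 ≅ Z.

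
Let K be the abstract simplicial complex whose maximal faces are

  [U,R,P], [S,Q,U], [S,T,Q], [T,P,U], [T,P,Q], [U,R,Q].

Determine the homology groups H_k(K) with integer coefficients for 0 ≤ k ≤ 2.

We work with the vertex ordering P < Q < R < S < T < U. The simplices of K, each written with vertices in increasing order, are:

  0-simplices (6): P, Q, R, S, T, U
  1-simplices (12): PQ, PR, PT, PU, QR, QS, QT, QU, RU, ST, SU, TU
  2-simplices (6): PQT, PRU, PTU, QRU, QST, QSU

so the chain groups are C_0 ≅ Z^6, C_1 ≅ Z^12, C_2 ≅ Z^6.

Boundary ∂_1: C_1 → C_0 sends each edge [p,q] (with p < q) to q − p.
As a 6×12 matrix over Z this has rank 5, with invariant factors (1,1,1,1,1).

Boundary ∂_2: C_2 → C_1 sends each 2-simplex [p,q,r] to [q,r] − [p,r] + [p,q]. For instance
  ∂PRU = RU − PU + PR,
  ∂QSU = SU − QU + QS.
The 12×6 boundary matrix has rank 6 and Smith normal form diag(1,1,1,1,1,1).

Reading off H_k = ker ∂_k / im ∂_{k+1}:

  H_0: rank C_0 − rank ∂_1 = 6 − 5 = 1, and the invariant factors of ∂_1 are all 1, so H_0 = Z.
  H_1: rank ker ∂_1 − rank ∂_2 = (12 − 5) − 6 = 1, and the invariant factors of ∂_2 are all 1, so H_1 = Z.
  H_2: rank ker ∂_2 − rank ∂_3 = (6 − 6) − 0 = 0, and there is no ∂_3, so H_2 = 0.

H_0 ≅ Z,  H_1 ≅ Z,  H_2 = 0.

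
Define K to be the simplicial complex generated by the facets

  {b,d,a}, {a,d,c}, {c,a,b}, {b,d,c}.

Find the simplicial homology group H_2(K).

H_2 ≅ Z.

We work with the vertex ordering a < b < c < d. The simplices of K, each written with vertices in increasing order, are:

  0-simplices (4): a, b, c, d
  1-simplices (6): ab, ac, ad, bc, bd, cd
  2-simplices (4): abc, abd, acd, bcd

Hence C_0 ≅ Z^4, C_1 ≅ Z^6, C_2 ≅ Z^4.

The boundary map ∂_1: C_1 → C_0 sends each edge [p,q] (with p < q) to q − p.
The resulting 4×6 matrix has rank 3, and its Smith normal form has invariant factors (1,1,1).

∂_2: C_2 → C_1 acts by ∂[p,q,r] = [q,r] − [p,r] + [p,q]. For instance
  ∂bcd = cd − bd + bc,
  ∂acd = cd − ad + ac.
This gives a 6×4 integer matrix of rank 3; reducing to Smith normal form yields diagonal entries (1,1,1).

Reading off H_k = ker ∂_k / im ∂_{k+1}:

  H_2: rank ker ∂_2 − rank ∂_3 = (4 − 3) − 0 = 1, and there is no ∂_3, so H_2 ≅ Z.

(K is a triangulation of the 2-sphere S^2.)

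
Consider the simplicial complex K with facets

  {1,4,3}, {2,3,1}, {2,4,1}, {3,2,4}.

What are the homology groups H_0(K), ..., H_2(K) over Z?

H_0 = Z,  H_1 = 0,  H_2 = Z.

K has 4 vertices, 6 edges, 4 triangles.
rank ∂_0 = 0, rank ∂_1 = 3 ⇒ b_0 = 4 − 0 − 3 = 1; all invariant factors of ∂_1 are 1 so no torsion. So H_0 ≅ Z.
rank ∂_1 = 3, rank ∂_2 = 3 ⇒ b_1 = 6 − 3 − 3 = 0; all invariant factors of ∂_2 are 1 so no torsion. So H_1 ≅ 0.
rank ∂_2 = 3, rank ∂_3 = 0 ⇒ b_2 = 4 − 3 − 0 = 1. So H_2 ≅ Z.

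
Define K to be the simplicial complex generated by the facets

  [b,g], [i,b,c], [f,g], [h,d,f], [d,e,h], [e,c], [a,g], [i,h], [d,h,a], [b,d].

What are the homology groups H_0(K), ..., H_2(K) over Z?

H_0 ≅ Z,  H_1 ≅ Z^4,  H_2 = 0.

Order the vertices as a < b < c < d < e < f < g < h < i. Listing each simplex with vertices in this order, K has dimension 2 with simplices:

  0-simplices (9): a, b, c, d, e, f, g, h, i
  1-simplices (16): ad, ag, ah, bc, bd, bg, bi, ce, ci, de, df, dh, eh, fg, fh, hi
  2-simplices (4): adh, bci, deh, dfh

so the chain groups are C_0 ≅ Z^9, C_1 ≅ Z^16, C_2 ≅ Z^4.

The boundary map ∂_1: C_1 → C_0 sends each edge [p,q] (with p < q) to q − p. For instance
  ∂bi = i − b.
As a 9×16 matrix over Z this has rank 8, with invariant factors (1,1,1,1,1,1,1,1).

The boundary map ∂_2: C_2 → C_1 maps a triangle to the signed sum of its edges. For instance
  ∂bci = ci − bi + bc,
  ∂adh = dh − ah + ad.
The 16×4 boundary matrix has rank 4 and Smith normal form diag(1,1,1,1).

From H_k ≅ ker(∂_k) / im(∂_{k+1}) we obtain:

  H_0: rank C_0 − rank ∂_1 = 9 − 8 = 1, and the invariant factors of ∂_1 are all 1, so H_0 ≅ Z.
  H_1: rank ker ∂_1 − rank ∂_2 = (16 − 8) − 4 = 4, and the invariant factors of ∂_2 are all 1, so H_1 ≅ Z^4.
  H_2: rank ker ∂_2 − rank ∂_3 = (4 − 4) − 0 = 0, and there is no ∂_3, so H_2 ≅ 0.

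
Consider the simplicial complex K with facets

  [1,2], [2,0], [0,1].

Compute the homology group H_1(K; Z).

K has 3 vertices, 3 edges.
rank ∂_1 = 2, rank ∂_2 = 0 ⇒ b_1 = 3 − 2 − 0 = 1. So H_1 ≅ Z.

H_1 ≅ Z.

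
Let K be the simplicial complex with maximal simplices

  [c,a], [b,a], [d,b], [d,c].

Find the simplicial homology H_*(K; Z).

K has 4 vertices, 4 edges.
rank ∂_0 = 0, rank ∂_1 = 3 ⇒ b_0 = 4 − 0 − 3 = 1; all invariant factors of ∂_1 are 1 so no torsion. So H_0 = Z.
rank ∂_1 = 3, rank ∂_2 = 0 ⇒ b_1 = 4 − 3 − 0 = 1. So H_1 = Z.

H_0 = Z,  H_1 = Z.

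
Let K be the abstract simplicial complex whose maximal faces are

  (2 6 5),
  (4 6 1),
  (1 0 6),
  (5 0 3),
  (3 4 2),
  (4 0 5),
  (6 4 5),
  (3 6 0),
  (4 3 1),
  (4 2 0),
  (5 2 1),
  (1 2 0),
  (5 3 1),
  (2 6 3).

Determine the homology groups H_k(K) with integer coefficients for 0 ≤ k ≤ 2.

We work with the vertex ordering 0 < 1 < 2 < 3 < 4 < 5 < 6. The simplices of K, each written with vertices in increasing order, are:

  0-simplices (7): [0], [1], [2], [3], [4], [5], [6]
  1-simplices (21): [0,1], [0,2], [0,3], [0,4], [0,5], [0,6], [1,2], [1,3], [1,4], [1,5], [1,6], [2,3], [2,4], [2,5], [2,6], [3,4], [3,5], [3,6], [4,5], [4,6], [5,6]
  2-simplices (14): [0,1,2], [0,1,6], [0,2,4], [0,3,5], [0,3,6], [0,4,5], [1,2,5], [1,3,4], [1,3,5], [1,4,6], [2,3,4], [2,3,6], [2,5,6], [4,5,6]

Hence C_0 ≅ Z^7, C_1 ≅ Z^21, C_2 ≅ Z^14.

The boundary map ∂_1: C_1 → C_0 sends each edge [p,q] (with p < q) to q − p.
This gives a 7×21 integer matrix of rank 6; reducing to Smith normal form yields diagonal entries (1,1,1,1,1,1).

The boundary map ∂_2: C_2 → C_1 maps a triangle to the signed sum of its edges. For instance
  ∂[0,4,5] = [4,5] − [0,5] + [0,4],
  ∂[0,2,4] = [2,4] − [0,4] + [0,2].
This gives a 21×14 integer matrix of rank 13; reducing to Smith normal form yields diagonal entries (1,1,1,1,1,1,1,1,1,1,1,1,1).

Reading off H_k = ker ∂_k / im ∂_{k+1}:

  H_0: rank C_0 − rank ∂_1 = 7 − 6 = 1, and the invariant factors of ∂_1 are all 1, so H_0 ≅ Z.
  H_1: rank ker ∂_1 − rank ∂_2 = (21 − 6) − 13 = 2, and the invariant factors of ∂_2 are all 1, so H_1 ≅ Z^2.
  H_2: rank ker ∂_2 − rank ∂_3 = (14 − 13) − 0 = 1, and there is no ∂_3, so H_2 ≅ Z.

As a check, the Euler characteristic is 7 − 21 + 14 = 0, which agrees with 1 − 2 + 1 = 0.
(K is a triangulation of the torus T^2.)

H_0 ≅ Z,  H_1 ≅ Z^2,  H_2 ≅ Z.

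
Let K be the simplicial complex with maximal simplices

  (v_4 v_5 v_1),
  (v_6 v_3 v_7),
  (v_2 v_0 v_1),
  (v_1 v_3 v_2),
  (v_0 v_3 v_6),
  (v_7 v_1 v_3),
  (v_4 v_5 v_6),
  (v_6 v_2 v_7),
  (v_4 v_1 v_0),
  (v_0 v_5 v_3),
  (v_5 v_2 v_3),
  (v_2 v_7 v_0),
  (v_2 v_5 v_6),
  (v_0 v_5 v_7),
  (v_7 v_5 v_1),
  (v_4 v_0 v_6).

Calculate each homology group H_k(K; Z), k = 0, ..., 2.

K has 8 vertices, 24 edges, 16 triangles.
rank ∂_0 = 0, rank ∂_1 = 7 ⇒ b_0 = 8 − 0 − 7 = 1; all invariant factors of ∂_1 are 1 so no torsion. So H_0 ≅ Z.
rank ∂_1 = 7, rank ∂_2 = 15 ⇒ b_1 = 24 − 7 − 15 = 2; all invariant factors of ∂_2 are 1 so no torsion. So H_1 ≅ Z^2.
rank ∂_2 = 15, rank ∂_3 = 0 ⇒ b_2 = 16 − 15 − 0 = 1. So H_2 ≅ Z.

H_0 = Z,  H_1 = Z^2,  H_2 = Z.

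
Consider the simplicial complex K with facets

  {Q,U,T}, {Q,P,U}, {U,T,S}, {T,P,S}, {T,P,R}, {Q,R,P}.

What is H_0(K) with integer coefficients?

We work with the vertex ordering P < Q < R < S < T < U. The simplices of K, each written with vertices in increasing order, are:

  0-simplices (6): P, Q, R, S, T, U
  1-simplices (12): PQ, PR, PS, PT, PU, QR, QT, QU, RT, ST, SU, TU
  2-simplices (6): PQR, PQU, PRT, PST, QTU, STU

so the chain groups are C_0 ≅ Z^6, C_1 ≅ Z^12, C_2 ≅ Z^6.

∂_1: C_1 → C_0 sends each edge [p,q] (with p < q) to q − p.
The resulting 6×12 matrix has rank 5, and its Smith normal form has invariant factors (1,1,1,1,1).

Boundary ∂_2: C_2 → C_1 maps a triangle to the signed sum of its edges. For instance
  ∂PRT = RT − PT + PR,
  ∂QTU = TU − QU + QT.
The 12×6 boundary matrix has rank 6 and Smith normal form diag(1,1,1,1,1,1).

Reading off H_k = ker ∂_k / im ∂_{k+1}:

  H_0: rank C_0 − rank ∂_1 = 6 − 5 = 1, and the invariant factors of ∂_1 are all 1, so H_0 ≅ Z.

H_0 = Z.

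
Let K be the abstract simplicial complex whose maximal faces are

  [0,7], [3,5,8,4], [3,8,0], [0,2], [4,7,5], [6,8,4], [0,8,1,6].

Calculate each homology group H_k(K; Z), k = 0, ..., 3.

H_0 ≅ Z,  H_1 ≅ Z,  H_2 = 0,  H_3 = 0.

Take the total order 0 < 1 < 2 < 3 < 4 < 5 < 6 < 7 < 8 on the vertex set. Then K (dimension 3) consists of the simplices:

  0-simplices (9): [0], [1], [2], [3], [4], [5], [6], [7], [8]
  1-simplices (18): [0,1], [0,2], [0,3], [0,6], [0,7], [0,8], [1,6], [1,8], [3,4], [3,5], [3,8], [4,5], [4,6], [4,7], [4,8], [5,7], [5,8], [6,8]
  2-simplices (11): [0,1,6], [0,1,8], [0,3,8], [0,6,8], [1,6,8], [3,4,5], [3,4,8], [3,5,8], [4,5,7], [4,5,8], [4,6,8]
  3-simplices (2): [0,1,6,8], [3,4,5,8]

so the chain groups are C_0 ≅ Z^9, C_1 ≅ Z^18, C_2 ≅ Z^11, C_3 ≅ Z^2.

∂_1: C_1 → C_0 sends each edge [p,q] (with p < q) to q − p. For instance
  ∂[3,8] = [8] − [3].
As a 9×18 matrix over Z this has rank 8, with invariant factors (1,1,1,1,1,1,1,1).

Boundary ∂_2: C_2 → C_1 acts by ∂[p,q,r] = [q,r] − [p,r] + [p,q]. For instance
  ∂[4,6,8] = [6,8] − [4,8] + [4,6],
  ∂[4,5,7] = [5,7] − [4,7] + [4,5].
As a 18×11 matrix over Z this has rank 9, with invariant factors (1,1,1,1,1,1,1,1,1).

∂_3: C_3 → C_2 sends each 3-simplex σ to the alternating sum Σ_i (−1)^i (σ with its i-th vertex removed). For instance
  ∂[3,4,5,8] = [4,5,8] − [3,5,8] + [3,4,8] − [3,4,5],
  ∂[0,1,6,8] = [1,6,8] − [0,6,8] + [0,1,8] − [0,1,6].
The resulting 11×2 matrix has rank 2, and its Smith normal form has invariant factors (1,1).

From H_k ≅ ker(∂_k) / im(∂_{k+1}) we obtain:

  H_0: rank C_0 − rank ∂_1 = 9 − 8 = 1, and the invariant factors of ∂_1 are all 1, so H_0 = Z.
  H_1: rank ker ∂_1 − rank ∂_2 = (18 − 8) − 9 = 1, and the invariant factors of ∂_2 are all 1, so H_1 = Z.
  H_2: rank ker ∂_2 − rank ∂_3 = (11 − 9) − 2 = 0, and the invariant factors of ∂_3 are all 1, so H_2 = 0.
  H_3: rank ker ∂_3 − rank ∂_4 = (2 − 2) − 0 = 0, and there is no ∂_4, so H_3 = 0.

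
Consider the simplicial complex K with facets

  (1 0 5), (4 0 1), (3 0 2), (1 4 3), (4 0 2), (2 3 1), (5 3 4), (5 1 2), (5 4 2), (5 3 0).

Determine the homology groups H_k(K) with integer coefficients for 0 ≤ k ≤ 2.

H_0 ≅ Z,  H_1 ≅ Z/2,  H_2 = 0.

Order the vertices as 0 < 1 < 2 < 3 < 4 < 5. Listing each simplex with vertices in this order, K has dimension 2 with simplices:

  0-simplices (6): [0], [1], [2], [3], [4], [5]
  1-simplices (15): [0,1], [0,2], [0,3], [0,4], [0,5], [1,2], [1,3], [1,4], [1,5], [2,3], [2,4], [2,5], [3,4], [3,5], [4,5]
  2-simplices (10): [0,1,4], [0,1,5], [0,2,3], [0,2,4], [0,3,5], [1,2,3], [1,2,5], [1,3,4], [2,4,5], [3,4,5]

giving chain groups C_0 ≅ Z^6, C_1 ≅ Z^15, C_2 ≅ Z^10.

The boundary map ∂_1: C_1 → C_0 sends each edge [p,q] (with p < q) to q − p.
The resulting 6×15 matrix has rank 5, and its Smith normal form has invariant factors (1,1,1,1,1).

∂_2: C_2 → C_1 maps a triangle to the signed sum of its edges. For instance
  ∂[0,3,5] = [3,5] − [0,5] + [0,3],
  ∂[0,2,3] = [2,3] − [0,3] + [0,2].
The resulting 15×10 matrix has rank 10, and its Smith normal form has invariant factors (1,1,1,1,1,1,1,1,1,2).

From H_k ≅ ker(∂_k) / im(∂_{k+1}) we obtain:

  H_0: rank C_0 − rank ∂_1 = 6 − 5 = 1, and the invariant factors of ∂_1 are all 1, so H_0 = Z.
  H_1: rank ker ∂_1 − rank ∂_2 = (15 − 5) − 10 = 0, and ∂_2 has invariant factor 2 > 1, so H_1 = Z/2.
  H_2: rank ker ∂_2 − rank ∂_3 = (10 − 10) − 0 = 0, and there is no ∂_3, so H_2 = 0.

As a check, the Euler characteristic is 6 − 15 + 10 = 1, which agrees with 1 − 0 + 0 = 1.
(K is a triangulation of the real projective plane RP^2.)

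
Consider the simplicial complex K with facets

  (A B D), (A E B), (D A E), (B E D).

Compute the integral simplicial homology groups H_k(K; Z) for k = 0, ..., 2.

Take the total order A < B < D < E on the vertex set. Then K (dimension 2) consists of the simplices:

  0-simplices (4): A, B, D, E
  1-simplices (6): AB, AD, AE, BD, BE, DE
  2-simplices (4): ABD, ABE, ADE, BDE

giving chain groups C_0 ≅ Z^4, C_1 ≅ Z^6, C_2 ≅ Z^4.

The boundary map ∂_1: C_1 → C_0 sends each edge [p,q] (with p < q) to q − p. For instance
  ∂BE = E − B.
This gives a 4×6 integer matrix of rank 3; reducing to Smith normal form yields diagonal entries (1,1,1).

The boundary map ∂_2: C_2 → C_1 acts by ∂[p,q,r] = [q,r] − [p,r] + [p,q]. For instance
  ∂ADE = DE − AE + AD,
  ∂ABE = BE − AE + AB.
As a 6×4 matrix over Z this has rank 3, with invariant factors (1,1,1).

Computing H_k = (kernel of ∂_k) / (image of ∂_{k+1}):

  H_0: rank C_0 − rank ∂_1 = 4 − 3 = 1, and the invariant factors of ∂_1 are all 1, so H_0 = Z.
  H_1: rank ker ∂_1 − rank ∂_2 = (6 − 3) − 3 = 0, and the invariant factors of ∂_2 are all 1, so H_1 = 0.
  H_2: rank ker ∂_2 − rank ∂_3 = (4 − 3) − 0 = 1, and there is no ∂_3, so H_2 = Z.

H_0 ≅ Z,  H_1 = 0,  H_2 ≅ Z.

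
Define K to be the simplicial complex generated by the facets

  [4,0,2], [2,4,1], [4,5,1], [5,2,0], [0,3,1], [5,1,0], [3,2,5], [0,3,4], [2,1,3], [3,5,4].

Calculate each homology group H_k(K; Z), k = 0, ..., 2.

Take the total order 0 < 1 < 2 < 3 < 4 < 5 on the vertex set. Then K (dimension 2) consists of the simplices:

  0-simplices (6): [0], [1], [2], [3], [4], [5]
  1-simplices (15): [0,1], [0,2], [0,3], [0,4], [0,5], [1,2], [1,3], [1,4], [1,5], [2,3], [2,4], [2,5], [3,4], [3,5], [4,5]
  2-simplices (10): [0,1,3], [0,1,5], [0,2,4], [0,2,5], [0,3,4], [1,2,3], [1,2,4], [1,4,5], [2,3,5], [3,4,5]

so the chain groups are C_0 ≅ Z^6, C_1 ≅ Z^15, C_2 ≅ Z^10.

∂_1: C_1 → C_0 maps an edge to its endpoints' difference, ∂[p,q] = q − p. For instance
  ∂[3,5] = [5] − [3].
The resulting 6×15 matrix has rank 5, and its Smith normal form has invariant factors (1,1,1,1,1).

Boundary ∂_2: C_2 → C_1 sends each 2-simplex [p,q,r] to [q,r] − [p,r] + [p,q]. For instance
  ∂[0,3,4] = [3,4] − [0,4] + [0,3],
  ∂[1,2,3] = [2,3] − [1,3] + [1,2].
This gives a 15×10 integer matrix of rank 10; reducing to Smith normal form yields diagonal entries (1,1,1,1,1,1,1,1,1,2).

From H_k ≅ ker(∂_k) / im(∂_{k+1}) we obtain:

  H_0: rank C_0 − rank ∂_1 = 6 − 5 = 1, and the invariant factors of ∂_1 are all 1, so H_0 ≅ Z.
  H_1: rank ker ∂_1 − rank ∂_2 = (15 − 5) − 10 = 0, and ∂_2 has invariant factor 2 > 1, so H_1 ≅ Z_2.
  H_2: rank ker ∂_2 − rank ∂_3 = (10 − 10) − 0 = 0, and there is no ∂_3, so H_2 ≅ 0.

As a check, the Euler characteristic is 6 − 15 + 10 = 1, which agrees with 1 − 0 + 0 = 1.

H_0 ≅ Z,  H_1 ≅ Z_2,  H_2 = 0.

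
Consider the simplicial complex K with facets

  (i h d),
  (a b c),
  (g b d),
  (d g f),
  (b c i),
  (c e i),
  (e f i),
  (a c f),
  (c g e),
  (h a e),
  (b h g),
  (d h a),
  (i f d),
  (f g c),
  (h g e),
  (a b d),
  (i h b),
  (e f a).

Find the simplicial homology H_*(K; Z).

Fix the vertex order a < b < c < d < e < f < g < h < i and write every simplex with vertices in increasing order. Then dim K = 2 and the simplices of K are:

  0-simplices (9): a, b, c, d, e, f, g, h, i
  1-simplices (27): ab, ac, ad, ae, af, ah, bc, bd, bg, bh, bi, ce, cf, cg, ci, df, dg, dh, di, ef, eg, eh, ei, fg, fi, gh, hi
  2-simplices (18): abc, abd, acf, adh, aef, aeh, bci, bdg, bgh, bhi, ceg, cei, cfg, dfg, dfi, dhi, efi, egh

so the chain groups are C_0 ≅ Z^9, C_1 ≅ Z^27, C_2 ≅ Z^18.

Boundary ∂_1: C_1 → C_0 is given by ∂[p,q] = [q] − [p]. For instance
  ∂eh = h − e.
This gives a 9×27 integer matrix of rank 8; reducing to Smith normal form yields diagonal entries (1,1,1,1,1,1,1,1).

∂_2: C_2 → C_1 maps a triangle to the signed sum of its edges. For instance
  ∂bci = ci − bi + bc,
  ∂aef = ef − af + ae.
This gives a 27×18 integer matrix of rank 18; reducing to Smith normal form yields diagonal entries (1,1,1,1,1,1,1,1,1,1,1,1,1,1,1,1,1,2).

Computing H_k = (kernel of ∂_k) / (image of ∂_{k+1}):

  H_0: rank C_0 − rank ∂_1 = 9 − 8 = 1, and the invariant factors of ∂_1 are all 1, so H_0 = Z.
  H_1: rank ker ∂_1 − rank ∂_2 = (27 − 8) − 18 = 1, and ∂_2 has invariant factor 2 > 1, so H_1 = Z ⊕ Z/2.
  H_2: rank ker ∂_2 − rank ∂_3 = (18 − 18) − 0 = 0, and there is no ∂_3, so H_2 = 0.

H_0 = Z,  H_1 = Z ⊕ Z/2,  H_2 = 0.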